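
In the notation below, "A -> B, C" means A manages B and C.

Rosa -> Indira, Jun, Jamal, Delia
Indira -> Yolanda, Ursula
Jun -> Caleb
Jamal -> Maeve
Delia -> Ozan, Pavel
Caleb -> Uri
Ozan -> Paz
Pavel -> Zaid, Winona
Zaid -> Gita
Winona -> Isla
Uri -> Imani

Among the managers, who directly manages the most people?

Direct-report counts: Rosa has 4; Delia has 2; Pavel has 2; Winona has 1; Zaid has 1; Ozan has 1; Jamal has 1; Jun has 1; Caleb has 1; Uri has 1; Indira has 2. The largest is 4, held by Rosa.

Rosa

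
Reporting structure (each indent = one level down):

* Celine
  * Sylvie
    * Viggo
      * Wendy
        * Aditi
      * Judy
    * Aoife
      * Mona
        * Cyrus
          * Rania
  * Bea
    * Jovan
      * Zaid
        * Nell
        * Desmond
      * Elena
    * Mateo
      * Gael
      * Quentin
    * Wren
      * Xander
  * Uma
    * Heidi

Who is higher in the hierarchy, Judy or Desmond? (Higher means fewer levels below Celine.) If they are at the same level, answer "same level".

Judy is 3 levels below Celine; Desmond is 4. Judy is higher.

Judy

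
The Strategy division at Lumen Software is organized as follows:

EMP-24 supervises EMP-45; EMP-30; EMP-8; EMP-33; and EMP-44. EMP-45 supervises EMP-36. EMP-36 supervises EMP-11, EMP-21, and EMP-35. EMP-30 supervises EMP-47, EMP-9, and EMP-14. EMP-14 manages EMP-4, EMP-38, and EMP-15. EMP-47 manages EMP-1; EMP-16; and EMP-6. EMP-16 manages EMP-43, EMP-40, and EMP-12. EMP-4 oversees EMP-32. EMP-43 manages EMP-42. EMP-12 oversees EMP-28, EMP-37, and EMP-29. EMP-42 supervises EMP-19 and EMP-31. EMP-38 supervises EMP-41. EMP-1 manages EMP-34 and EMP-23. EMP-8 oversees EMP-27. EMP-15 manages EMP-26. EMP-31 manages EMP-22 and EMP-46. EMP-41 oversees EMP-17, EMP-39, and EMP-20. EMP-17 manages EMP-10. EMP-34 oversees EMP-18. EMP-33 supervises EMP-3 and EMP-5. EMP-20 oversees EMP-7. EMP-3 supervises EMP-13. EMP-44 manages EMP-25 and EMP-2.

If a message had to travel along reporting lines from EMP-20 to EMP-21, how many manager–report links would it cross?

8

EMP-20 is 5 levels below EMP-24, and EMP-21 is 3 levels below EMP-24 (their lowest common manager). The shortest path runs up from EMP-20 to EMP-24 and back down to EMP-21: 5 + 3 = 8 links.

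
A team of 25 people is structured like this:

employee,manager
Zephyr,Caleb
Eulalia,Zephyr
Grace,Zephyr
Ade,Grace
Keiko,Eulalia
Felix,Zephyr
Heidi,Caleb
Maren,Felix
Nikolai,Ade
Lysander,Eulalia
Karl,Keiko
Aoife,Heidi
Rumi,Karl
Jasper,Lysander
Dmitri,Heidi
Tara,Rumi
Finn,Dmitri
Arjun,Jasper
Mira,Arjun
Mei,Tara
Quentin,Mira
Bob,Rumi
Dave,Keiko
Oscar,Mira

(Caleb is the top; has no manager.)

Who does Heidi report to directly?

Heidi reports directly to Caleb.

Caleb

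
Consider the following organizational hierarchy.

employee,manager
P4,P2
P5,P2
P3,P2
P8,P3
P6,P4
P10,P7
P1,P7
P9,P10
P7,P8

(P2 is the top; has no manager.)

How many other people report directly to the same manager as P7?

0

P7 reports to P8, and P8 has no other direct reports. P7 has 0 peers.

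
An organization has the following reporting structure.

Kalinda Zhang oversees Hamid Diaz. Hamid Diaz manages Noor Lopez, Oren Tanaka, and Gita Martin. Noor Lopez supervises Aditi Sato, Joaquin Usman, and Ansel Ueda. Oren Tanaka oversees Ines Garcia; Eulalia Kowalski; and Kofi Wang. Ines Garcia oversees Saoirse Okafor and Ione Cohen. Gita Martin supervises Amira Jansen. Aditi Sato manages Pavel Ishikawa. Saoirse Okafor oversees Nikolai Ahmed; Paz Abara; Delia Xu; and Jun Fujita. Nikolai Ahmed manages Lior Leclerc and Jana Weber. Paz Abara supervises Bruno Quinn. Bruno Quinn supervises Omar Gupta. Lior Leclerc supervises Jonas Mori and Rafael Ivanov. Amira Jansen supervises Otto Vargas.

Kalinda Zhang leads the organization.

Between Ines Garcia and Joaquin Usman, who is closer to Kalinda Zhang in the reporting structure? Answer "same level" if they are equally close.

same level

Both Ines Garcia and Joaquin Usman are 3 levels below Kalinda Zhang.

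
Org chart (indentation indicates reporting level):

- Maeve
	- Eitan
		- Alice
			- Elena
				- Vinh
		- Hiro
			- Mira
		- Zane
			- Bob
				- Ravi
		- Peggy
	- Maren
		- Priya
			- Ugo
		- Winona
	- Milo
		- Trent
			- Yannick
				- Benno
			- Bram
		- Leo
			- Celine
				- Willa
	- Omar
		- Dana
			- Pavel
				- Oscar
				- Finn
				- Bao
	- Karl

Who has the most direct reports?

Direct-report counts: Maeve has 5; Omar has 1; Dana has 1; Pavel has 3; Milo has 2; Leo has 1; Celine has 1; Trent has 2; Yannick has 1; Maren has 2; Priya has 1; Eitan has 4; Zane has 1; Bob has 1; Hiro has 1; Alice has 1; Elena has 1. The largest is 5, held by Maeve.

Maeve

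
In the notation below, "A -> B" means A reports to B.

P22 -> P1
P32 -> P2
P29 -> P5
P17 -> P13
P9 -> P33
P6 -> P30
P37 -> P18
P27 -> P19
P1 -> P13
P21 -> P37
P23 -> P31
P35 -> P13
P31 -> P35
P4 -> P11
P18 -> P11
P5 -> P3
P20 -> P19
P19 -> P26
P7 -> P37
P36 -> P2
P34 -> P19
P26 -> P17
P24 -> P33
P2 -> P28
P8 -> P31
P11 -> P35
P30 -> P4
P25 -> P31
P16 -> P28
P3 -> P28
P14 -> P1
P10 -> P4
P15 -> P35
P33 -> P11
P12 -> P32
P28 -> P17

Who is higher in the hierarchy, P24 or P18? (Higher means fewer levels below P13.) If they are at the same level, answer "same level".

P18

P24 is 4 levels below P13; P18 is 3. P18 is higher.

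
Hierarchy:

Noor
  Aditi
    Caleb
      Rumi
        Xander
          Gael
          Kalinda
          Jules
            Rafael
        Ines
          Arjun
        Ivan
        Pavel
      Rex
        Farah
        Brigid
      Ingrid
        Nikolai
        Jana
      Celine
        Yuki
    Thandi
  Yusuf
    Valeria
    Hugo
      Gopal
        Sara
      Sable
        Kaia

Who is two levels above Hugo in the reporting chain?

Noor

Hugo reports to Yusuf, and Yusuf reports to Noor. So Hugo's skip-level manager is Noor.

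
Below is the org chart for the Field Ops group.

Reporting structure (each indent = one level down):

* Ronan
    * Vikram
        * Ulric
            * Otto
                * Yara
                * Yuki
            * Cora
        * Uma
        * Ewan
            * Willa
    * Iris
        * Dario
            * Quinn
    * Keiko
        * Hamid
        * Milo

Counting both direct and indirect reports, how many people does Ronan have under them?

Ronan directly manages Vikram, Iris, Keiko. Under Vikram: Ewan, Willa, Uma, Ulric, Cora, Otto, Yuki, Yara (8). Under Iris: Dario, Quinn (2). Under Keiko: Milo, Hamid (2). So Ronan's organization is 3 direct reports plus everyone under them: 9 + 3 + 3 = 15.

15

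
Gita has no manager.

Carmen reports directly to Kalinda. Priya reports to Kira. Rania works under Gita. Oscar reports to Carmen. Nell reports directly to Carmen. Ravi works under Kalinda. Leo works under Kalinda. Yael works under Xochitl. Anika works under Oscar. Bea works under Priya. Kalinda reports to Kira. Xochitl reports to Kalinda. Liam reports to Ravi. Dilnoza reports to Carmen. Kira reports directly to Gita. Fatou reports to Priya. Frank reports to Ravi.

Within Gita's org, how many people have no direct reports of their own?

10

The people in Gita's organization with no one reporting to them are Rania, Bea, Fatou, Leo, Yael, Anika, Dilnoza, Nell, Frank, Liam. That is 10.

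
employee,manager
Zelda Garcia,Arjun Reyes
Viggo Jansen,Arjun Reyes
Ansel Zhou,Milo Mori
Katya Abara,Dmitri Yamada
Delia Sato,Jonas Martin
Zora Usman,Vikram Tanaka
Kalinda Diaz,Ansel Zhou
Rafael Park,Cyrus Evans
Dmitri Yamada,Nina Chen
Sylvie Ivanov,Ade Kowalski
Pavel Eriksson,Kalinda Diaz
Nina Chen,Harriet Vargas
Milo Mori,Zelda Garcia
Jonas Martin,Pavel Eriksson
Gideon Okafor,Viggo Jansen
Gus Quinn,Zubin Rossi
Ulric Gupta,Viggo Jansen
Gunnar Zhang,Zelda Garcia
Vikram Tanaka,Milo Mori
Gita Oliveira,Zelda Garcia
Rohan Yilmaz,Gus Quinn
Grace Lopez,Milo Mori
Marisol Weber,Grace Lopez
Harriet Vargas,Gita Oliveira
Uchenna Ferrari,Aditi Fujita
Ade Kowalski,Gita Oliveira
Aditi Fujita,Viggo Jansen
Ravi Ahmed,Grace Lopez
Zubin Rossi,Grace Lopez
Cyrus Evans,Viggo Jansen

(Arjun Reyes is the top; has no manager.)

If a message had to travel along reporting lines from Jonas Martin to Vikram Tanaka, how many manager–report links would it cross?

5

Jonas Martin is 4 levels below Milo Mori, and Vikram Tanaka is 1 level below Milo Mori (their lowest common manager). The shortest path runs up from Jonas Martin to Milo Mori and back down to Vikram Tanaka: 4 + 1 = 5 links.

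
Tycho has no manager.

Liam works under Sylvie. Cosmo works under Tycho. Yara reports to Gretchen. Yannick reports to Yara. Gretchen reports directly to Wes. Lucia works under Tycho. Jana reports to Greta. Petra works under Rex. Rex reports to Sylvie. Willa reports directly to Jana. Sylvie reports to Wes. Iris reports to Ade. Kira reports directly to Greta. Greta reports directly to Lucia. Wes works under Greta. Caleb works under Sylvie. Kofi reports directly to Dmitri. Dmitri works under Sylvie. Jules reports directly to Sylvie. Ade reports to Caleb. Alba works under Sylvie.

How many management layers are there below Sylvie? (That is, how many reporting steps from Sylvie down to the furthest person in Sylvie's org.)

3

The longest chain under Sylvie runs Sylvie → Caleb → Ade → Iris, which is 3 levels below Sylvie.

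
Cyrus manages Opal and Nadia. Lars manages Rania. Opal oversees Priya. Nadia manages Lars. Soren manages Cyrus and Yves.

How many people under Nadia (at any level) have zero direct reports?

The only person in Nadia's organization with no one reporting to them is Rania. That is 1.

1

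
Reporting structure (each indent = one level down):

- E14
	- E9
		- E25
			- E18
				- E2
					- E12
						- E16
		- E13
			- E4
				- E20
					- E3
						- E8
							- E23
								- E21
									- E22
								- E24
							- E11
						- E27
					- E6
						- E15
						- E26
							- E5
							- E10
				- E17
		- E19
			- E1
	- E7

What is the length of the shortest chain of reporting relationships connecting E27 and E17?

4

E27 is 3 levels below E4, and E17 is 1 level below E4 (their lowest common manager). The shortest path runs up from E27 to E4 and back down to E17: 3 + 1 = 4 links.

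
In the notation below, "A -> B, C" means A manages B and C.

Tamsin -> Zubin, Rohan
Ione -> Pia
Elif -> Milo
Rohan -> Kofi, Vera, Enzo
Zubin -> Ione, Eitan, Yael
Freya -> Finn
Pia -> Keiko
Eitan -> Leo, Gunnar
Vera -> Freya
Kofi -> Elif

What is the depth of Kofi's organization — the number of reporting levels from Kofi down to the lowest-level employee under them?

2

The longest chain under Kofi runs Kofi → Elif → Milo, which is 2 levels below Kofi.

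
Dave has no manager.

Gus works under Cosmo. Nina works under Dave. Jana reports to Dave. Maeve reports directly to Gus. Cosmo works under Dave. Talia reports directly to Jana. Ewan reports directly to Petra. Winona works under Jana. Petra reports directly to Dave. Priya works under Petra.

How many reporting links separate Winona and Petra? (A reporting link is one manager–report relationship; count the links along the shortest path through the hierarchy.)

3

Winona is 2 levels below Dave, and Petra is 1 level below Dave (their lowest common manager). The shortest path runs up from Winona to Dave and back down to Petra: 2 + 1 = 3 links.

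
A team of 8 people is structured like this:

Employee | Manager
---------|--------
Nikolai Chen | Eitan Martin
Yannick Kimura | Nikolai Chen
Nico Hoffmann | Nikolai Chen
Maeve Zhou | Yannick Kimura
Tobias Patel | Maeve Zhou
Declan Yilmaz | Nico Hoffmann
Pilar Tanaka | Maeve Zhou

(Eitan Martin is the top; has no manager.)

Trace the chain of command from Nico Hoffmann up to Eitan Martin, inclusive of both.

Nico Hoffmann -> Nikolai Chen -> Eitan Martin

Nico Hoffmann reports to Nikolai Chen. Nikolai Chen reports to Eitan Martin. Eitan Martin is at the top.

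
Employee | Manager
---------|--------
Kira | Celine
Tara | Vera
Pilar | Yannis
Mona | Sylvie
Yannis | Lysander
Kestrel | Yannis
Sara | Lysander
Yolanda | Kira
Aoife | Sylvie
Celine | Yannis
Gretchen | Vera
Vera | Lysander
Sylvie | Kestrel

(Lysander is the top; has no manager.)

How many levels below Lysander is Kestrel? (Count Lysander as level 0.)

Chain from Kestrel up to Lysander: Kestrel → Yannis → Lysander. That is 2 steps up, so Kestrel is 2 levels below Lysander.

2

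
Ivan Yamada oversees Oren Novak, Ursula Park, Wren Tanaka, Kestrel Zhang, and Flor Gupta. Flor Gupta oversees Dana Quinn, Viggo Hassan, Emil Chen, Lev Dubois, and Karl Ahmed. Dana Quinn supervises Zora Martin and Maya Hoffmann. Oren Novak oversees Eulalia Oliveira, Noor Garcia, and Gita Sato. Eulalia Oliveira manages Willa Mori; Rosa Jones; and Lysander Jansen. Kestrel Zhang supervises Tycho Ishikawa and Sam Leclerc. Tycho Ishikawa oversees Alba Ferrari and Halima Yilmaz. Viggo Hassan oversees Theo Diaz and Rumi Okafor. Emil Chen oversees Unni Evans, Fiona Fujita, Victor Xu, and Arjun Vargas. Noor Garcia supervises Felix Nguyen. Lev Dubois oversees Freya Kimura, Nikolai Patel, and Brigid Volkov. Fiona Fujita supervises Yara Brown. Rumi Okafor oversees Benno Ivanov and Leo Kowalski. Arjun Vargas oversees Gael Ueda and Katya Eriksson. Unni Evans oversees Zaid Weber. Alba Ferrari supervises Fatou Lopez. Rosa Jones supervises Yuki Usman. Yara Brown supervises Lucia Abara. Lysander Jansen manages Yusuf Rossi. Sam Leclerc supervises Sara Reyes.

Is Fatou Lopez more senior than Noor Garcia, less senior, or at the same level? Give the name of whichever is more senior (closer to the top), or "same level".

Noor Garcia

Fatou Lopez is 4 levels below Ivan Yamada; Noor Garcia is 2. Noor Garcia is higher.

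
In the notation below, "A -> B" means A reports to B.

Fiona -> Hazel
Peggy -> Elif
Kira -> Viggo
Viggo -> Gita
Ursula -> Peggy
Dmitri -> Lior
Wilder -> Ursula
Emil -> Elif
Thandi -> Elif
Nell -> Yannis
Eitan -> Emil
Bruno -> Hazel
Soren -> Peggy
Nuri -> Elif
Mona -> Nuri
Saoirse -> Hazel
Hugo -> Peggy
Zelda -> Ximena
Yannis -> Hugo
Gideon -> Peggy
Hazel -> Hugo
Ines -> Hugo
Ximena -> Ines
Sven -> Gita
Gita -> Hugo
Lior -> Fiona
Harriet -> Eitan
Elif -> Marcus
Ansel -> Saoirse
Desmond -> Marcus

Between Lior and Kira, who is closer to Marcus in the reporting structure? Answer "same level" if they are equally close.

Both Lior and Kira are 6 levels below Marcus.

same level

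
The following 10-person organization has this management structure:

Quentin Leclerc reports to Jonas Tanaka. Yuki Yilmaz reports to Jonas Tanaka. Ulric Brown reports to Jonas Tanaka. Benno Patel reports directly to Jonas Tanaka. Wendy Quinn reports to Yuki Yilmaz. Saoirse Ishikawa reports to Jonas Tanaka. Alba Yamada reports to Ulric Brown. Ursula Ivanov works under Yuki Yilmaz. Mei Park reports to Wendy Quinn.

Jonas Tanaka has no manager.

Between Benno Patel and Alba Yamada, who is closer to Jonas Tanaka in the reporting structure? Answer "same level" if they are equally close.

Benno Patel

Benno Patel is 1 level below Jonas Tanaka; Alba Yamada is 2. Benno Patel is higher.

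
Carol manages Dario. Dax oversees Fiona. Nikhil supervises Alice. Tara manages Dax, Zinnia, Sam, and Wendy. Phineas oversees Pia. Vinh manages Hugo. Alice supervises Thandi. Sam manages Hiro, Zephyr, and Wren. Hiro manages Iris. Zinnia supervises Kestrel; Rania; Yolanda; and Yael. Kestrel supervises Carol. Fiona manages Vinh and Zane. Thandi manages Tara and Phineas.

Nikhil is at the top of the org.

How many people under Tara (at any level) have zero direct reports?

10

The people in Tara's organization with no one reporting to them are Wendy, Wren, Zephyr, Iris, Yael, Yolanda, Rania, Dario, Zane, Hugo. That is 10.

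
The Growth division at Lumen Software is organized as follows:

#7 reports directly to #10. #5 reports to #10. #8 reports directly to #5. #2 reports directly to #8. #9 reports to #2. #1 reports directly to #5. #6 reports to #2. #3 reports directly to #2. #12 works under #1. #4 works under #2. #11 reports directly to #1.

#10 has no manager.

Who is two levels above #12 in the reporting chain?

#12 reports to #1, and #1 reports to #5. So #12's skip-level manager is #5.

#5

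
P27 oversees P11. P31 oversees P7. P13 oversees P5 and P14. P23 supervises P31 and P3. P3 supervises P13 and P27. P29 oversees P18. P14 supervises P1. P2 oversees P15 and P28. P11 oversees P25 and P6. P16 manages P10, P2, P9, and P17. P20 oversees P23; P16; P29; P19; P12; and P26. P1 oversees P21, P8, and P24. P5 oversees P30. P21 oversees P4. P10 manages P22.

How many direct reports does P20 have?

6

P20 directly manages P23, P16, P29, P19, P12, P26. That is 6 direct reports.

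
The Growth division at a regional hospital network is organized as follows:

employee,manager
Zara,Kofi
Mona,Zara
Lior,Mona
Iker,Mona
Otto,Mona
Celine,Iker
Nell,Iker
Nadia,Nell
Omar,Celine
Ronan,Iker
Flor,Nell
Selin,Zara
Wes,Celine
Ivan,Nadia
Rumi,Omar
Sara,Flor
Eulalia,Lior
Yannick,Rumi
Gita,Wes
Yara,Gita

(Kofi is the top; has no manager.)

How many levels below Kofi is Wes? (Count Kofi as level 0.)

5

Chain from Wes up to Kofi: Wes → Celine → Iker → Mona → Zara → Kofi. That is 5 steps up, so Wes is 5 levels below Kofi.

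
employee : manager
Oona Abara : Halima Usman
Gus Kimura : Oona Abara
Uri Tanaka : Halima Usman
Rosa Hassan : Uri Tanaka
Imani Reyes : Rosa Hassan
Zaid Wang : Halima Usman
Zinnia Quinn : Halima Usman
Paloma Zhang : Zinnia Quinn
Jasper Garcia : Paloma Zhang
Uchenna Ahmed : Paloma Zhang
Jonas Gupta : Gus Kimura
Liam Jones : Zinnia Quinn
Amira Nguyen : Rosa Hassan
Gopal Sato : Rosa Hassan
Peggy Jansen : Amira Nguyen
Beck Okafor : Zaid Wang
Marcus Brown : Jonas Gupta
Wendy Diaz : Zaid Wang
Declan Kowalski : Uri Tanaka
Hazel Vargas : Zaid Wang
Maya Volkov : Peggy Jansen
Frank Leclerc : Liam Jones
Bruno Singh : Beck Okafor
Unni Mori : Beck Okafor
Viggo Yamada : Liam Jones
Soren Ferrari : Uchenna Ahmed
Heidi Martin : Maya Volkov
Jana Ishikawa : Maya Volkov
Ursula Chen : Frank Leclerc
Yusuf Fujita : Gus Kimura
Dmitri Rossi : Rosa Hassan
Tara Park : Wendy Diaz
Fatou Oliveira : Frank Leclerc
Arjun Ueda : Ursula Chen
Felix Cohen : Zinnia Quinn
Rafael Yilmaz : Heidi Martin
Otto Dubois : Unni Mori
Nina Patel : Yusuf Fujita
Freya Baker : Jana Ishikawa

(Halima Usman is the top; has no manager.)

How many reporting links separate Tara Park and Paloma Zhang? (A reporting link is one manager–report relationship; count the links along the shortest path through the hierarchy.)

Tara Park is 3 levels below Halima Usman, and Paloma Zhang is 2 levels below Halima Usman (their lowest common manager). The shortest path runs up from Tara Park to Halima Usman and back down to Paloma Zhang: 3 + 2 = 5 links.

5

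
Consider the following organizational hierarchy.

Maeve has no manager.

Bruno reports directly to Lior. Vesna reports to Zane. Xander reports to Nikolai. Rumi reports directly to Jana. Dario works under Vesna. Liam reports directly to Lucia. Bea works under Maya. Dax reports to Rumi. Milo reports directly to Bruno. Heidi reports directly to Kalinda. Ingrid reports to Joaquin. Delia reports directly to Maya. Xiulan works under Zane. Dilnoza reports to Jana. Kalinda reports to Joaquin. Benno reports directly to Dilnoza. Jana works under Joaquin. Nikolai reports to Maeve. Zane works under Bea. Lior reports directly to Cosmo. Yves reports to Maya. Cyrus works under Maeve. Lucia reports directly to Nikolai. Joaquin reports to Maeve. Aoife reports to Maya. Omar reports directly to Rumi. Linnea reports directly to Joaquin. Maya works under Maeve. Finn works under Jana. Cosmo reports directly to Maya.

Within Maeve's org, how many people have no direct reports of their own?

The people in Maeve's organization with no one reporting to them are Cyrus, Liam, Xander, Aoife, Yves, Milo, Delia, Dario, Xiulan, Linnea, Heidi, Ingrid, Finn, Benno, Dax, Omar. That is 16.

16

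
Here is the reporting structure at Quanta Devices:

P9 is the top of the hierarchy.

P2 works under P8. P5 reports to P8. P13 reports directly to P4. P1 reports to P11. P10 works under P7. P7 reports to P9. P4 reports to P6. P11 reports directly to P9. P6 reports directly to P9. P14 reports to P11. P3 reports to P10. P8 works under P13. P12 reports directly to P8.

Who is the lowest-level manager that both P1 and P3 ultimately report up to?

P1's chain of managers is P11, P9. P3's chain of managers is P10, P7, P9. The first manager that appears in both chains is P9.

P9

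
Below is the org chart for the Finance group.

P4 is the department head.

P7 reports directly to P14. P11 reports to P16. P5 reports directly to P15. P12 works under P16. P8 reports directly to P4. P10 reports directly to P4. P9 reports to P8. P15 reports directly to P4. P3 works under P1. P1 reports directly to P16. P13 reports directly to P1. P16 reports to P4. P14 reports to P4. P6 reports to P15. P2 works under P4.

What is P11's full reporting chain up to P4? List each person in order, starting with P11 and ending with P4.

P11 -> P16 -> P4

P11 reports to P16. P16 reports to P4. P4 is at the top.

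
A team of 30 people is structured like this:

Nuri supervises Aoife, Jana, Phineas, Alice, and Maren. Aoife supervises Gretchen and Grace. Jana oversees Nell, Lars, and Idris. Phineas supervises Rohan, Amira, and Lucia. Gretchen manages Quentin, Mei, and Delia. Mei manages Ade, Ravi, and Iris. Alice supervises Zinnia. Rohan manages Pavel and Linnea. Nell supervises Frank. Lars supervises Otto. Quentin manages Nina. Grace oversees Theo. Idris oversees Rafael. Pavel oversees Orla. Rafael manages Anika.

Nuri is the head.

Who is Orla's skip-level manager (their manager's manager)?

Orla reports to Pavel, and Pavel reports to Rohan. So Orla's skip-level manager is Rohan.

Rohan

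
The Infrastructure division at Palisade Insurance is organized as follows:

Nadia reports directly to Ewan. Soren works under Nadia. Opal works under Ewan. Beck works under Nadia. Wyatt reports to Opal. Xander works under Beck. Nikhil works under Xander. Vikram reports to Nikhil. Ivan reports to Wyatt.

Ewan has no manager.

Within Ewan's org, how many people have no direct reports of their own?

3

The people in Ewan's organization with no one reporting to them are Ivan, Vikram, Soren. That is 3.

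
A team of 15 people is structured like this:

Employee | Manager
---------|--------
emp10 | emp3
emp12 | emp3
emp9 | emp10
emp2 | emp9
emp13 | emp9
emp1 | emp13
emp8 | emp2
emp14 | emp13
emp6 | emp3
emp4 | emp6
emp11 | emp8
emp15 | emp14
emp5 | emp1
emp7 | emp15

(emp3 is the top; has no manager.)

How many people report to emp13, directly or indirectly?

5

emp13 directly manages emp1, emp14. Under emp1: emp5 (1). Under emp14: emp15, emp7 (2). So emp13's organization is 2 direct reports plus everyone under them: 2 + 3 = 5.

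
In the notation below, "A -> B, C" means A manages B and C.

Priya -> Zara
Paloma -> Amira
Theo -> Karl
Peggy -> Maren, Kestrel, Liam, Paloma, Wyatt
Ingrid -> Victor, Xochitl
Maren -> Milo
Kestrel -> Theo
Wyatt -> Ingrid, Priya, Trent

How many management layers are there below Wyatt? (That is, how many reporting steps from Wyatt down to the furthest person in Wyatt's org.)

2

The longest chain under Wyatt runs Wyatt → Priya → Zara, which is 2 levels below Wyatt.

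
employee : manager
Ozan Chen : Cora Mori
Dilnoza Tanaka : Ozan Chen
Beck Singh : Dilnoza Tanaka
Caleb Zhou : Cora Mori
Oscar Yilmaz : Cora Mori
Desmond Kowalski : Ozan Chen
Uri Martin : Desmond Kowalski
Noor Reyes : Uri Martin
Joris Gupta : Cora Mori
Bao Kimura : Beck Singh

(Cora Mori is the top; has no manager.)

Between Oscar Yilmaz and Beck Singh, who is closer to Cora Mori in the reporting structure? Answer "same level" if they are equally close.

Oscar Yilmaz

Oscar Yilmaz is 1 level below Cora Mori; Beck Singh is 3. Oscar Yilmaz is higher.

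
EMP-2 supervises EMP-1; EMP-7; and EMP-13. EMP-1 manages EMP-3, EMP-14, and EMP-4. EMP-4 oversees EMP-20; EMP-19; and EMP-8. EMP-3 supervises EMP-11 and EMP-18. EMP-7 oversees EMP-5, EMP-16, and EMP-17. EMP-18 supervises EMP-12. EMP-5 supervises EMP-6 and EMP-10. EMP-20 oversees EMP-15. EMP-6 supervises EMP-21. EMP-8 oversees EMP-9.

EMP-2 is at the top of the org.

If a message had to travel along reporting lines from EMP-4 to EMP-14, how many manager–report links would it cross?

2

EMP-4 is 1 level below EMP-1, and EMP-14 is 1 level below EMP-1 (their lowest common manager). The shortest path runs up from EMP-4 to EMP-1 and back down to EMP-14: 1 + 1 = 2 links.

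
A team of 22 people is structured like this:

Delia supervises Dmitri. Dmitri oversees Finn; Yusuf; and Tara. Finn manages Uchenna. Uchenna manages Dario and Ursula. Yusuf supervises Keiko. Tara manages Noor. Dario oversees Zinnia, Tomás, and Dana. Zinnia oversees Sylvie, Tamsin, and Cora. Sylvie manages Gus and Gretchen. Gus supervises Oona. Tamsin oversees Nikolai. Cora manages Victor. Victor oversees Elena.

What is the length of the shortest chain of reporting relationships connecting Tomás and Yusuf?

Tomás is 4 levels below Dmitri, and Yusuf is 1 level below Dmitri (their lowest common manager). The shortest path runs up from Tomás to Dmitri and back down to Yusuf: 4 + 1 = 5 links.

5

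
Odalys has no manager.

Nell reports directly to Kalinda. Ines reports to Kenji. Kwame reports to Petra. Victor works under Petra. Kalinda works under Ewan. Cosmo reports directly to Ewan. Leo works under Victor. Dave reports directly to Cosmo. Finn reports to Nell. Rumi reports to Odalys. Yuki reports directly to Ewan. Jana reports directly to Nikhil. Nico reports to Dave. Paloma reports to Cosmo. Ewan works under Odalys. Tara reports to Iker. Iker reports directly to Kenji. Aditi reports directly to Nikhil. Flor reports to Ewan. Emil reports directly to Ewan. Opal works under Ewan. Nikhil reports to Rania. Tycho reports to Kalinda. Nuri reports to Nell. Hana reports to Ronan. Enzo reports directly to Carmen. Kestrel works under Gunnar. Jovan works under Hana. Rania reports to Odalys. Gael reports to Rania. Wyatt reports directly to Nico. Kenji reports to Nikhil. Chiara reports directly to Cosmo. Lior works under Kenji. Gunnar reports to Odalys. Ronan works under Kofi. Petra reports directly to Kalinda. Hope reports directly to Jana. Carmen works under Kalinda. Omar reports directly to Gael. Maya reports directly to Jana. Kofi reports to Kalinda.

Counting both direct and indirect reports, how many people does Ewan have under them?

25

Ewan directly manages Yuki, Cosmo, Kalinda, Emil, Flor, Opal. Yuki has no reports. Under Cosmo: Paloma, Dave, Nico, Wyatt, Chiara (5). Under Kalinda: Nell, Finn, Nuri, Carmen, Enzo, Tycho, Kofi, Ronan, Hana, Jovan, Petra, Kwame, Victor, Leo (14). Emil has no reports. Flor has no reports. Opal has no reports. So Ewan's organization is 6 direct reports plus everyone under them: 1 + 6 + 15 + 1 + 1 + 1 = 25.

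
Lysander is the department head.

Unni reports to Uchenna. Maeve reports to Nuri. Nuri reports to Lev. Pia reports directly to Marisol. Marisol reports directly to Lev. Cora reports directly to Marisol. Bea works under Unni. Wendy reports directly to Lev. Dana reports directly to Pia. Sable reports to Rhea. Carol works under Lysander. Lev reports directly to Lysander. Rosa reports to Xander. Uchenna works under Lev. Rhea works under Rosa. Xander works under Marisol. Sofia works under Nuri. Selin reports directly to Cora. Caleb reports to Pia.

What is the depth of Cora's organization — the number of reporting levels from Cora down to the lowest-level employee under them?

1

The longest chain under Cora runs Cora → Selin, which is 1 level below Cora.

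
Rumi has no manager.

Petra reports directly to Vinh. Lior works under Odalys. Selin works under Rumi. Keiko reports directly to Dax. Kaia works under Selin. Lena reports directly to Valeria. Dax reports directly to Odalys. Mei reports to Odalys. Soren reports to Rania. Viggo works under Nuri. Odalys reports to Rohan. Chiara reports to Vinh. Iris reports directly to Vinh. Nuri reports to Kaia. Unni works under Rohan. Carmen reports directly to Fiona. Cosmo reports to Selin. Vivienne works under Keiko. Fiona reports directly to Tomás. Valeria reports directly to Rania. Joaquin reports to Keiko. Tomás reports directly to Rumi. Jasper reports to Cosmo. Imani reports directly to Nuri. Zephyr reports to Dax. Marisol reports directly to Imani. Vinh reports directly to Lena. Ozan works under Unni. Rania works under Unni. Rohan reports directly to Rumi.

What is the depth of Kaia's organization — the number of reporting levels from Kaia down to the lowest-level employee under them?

The longest chain under Kaia runs Kaia → Nuri → Imani → Marisol, which is 3 levels below Kaia.

3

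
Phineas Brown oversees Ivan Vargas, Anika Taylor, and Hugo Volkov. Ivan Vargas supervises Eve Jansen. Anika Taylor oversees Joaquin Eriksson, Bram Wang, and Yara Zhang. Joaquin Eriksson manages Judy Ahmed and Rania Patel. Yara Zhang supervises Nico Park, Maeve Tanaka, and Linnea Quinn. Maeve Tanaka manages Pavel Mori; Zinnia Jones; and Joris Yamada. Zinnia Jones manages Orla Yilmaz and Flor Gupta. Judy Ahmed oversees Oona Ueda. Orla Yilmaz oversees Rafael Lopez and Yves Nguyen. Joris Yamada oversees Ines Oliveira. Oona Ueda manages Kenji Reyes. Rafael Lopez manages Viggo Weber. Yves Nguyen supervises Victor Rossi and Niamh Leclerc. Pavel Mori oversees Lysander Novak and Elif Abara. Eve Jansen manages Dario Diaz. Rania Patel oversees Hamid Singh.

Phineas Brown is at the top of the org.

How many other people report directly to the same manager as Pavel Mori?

2

Pavel Mori reports to Maeve Tanaka. Maeve Tanaka's other direct reports are Zinnia Jones, Joris Yamada — 2 peers.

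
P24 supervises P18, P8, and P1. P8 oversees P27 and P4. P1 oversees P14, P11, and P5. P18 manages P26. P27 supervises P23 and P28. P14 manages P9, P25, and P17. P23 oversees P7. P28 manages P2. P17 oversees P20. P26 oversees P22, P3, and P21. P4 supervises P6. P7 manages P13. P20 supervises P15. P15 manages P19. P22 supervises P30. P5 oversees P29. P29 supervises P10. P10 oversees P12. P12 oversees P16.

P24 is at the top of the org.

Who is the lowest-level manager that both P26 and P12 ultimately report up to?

P26's chain of managers is P18, P24. P12's chain of managers is P10, P29, P5, P1, P24. The first manager that appears in both chains is P24.

P24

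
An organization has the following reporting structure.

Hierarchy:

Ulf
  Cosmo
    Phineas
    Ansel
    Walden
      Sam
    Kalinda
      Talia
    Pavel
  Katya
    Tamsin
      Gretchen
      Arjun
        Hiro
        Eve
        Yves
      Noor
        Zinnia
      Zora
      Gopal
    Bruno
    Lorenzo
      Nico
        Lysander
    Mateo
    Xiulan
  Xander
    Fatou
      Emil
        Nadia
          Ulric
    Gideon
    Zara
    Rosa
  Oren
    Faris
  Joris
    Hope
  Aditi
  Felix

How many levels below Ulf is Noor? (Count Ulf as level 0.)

3

Chain from Noor up to Ulf: Noor → Tamsin → Katya → Ulf. That is 3 steps up, so Noor is 3 levels below Ulf.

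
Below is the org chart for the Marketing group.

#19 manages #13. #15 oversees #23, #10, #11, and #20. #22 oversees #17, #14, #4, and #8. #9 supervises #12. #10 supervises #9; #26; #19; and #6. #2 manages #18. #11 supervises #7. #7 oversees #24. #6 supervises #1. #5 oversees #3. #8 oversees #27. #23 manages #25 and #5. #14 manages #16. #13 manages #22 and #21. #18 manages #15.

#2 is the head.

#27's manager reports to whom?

#27 reports to #8, and #8 reports to #22. So #27's skip-level manager is #22.

#22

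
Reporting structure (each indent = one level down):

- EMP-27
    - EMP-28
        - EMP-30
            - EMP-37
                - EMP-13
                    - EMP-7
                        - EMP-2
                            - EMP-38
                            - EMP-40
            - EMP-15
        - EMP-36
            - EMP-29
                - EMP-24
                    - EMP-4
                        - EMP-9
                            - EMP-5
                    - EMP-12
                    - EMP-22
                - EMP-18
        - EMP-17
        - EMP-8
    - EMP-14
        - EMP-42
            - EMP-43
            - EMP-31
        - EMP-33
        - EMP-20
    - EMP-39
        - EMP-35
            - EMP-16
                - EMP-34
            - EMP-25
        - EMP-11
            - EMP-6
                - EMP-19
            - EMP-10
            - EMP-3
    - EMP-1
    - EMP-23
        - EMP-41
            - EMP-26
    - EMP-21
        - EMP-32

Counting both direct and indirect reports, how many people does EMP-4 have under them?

EMP-4 directly manages EMP-9. Under EMP-9: EMP-5 (1). That's 2 in total.

2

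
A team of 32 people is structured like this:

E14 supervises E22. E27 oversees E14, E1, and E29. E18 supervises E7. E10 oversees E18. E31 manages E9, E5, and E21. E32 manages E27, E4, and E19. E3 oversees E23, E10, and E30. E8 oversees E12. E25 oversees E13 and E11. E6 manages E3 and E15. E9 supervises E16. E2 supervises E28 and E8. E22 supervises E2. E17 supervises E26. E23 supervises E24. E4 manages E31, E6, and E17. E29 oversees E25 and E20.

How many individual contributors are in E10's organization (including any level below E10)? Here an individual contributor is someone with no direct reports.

The only person in E10's organization with no one reporting to them is E7. That is 1.

1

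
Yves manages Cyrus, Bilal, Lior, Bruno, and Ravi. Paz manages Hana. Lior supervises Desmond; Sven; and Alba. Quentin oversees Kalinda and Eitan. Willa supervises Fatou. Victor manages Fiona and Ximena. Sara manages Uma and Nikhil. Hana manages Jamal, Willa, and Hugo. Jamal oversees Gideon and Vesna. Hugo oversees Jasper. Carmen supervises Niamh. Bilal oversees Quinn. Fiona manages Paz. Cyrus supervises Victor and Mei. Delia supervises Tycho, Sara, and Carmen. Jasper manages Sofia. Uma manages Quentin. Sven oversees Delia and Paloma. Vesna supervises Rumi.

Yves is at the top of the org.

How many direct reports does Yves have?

5

Yves directly manages Cyrus, Bilal, Lior, Bruno, Ravi. That is 5 direct reports.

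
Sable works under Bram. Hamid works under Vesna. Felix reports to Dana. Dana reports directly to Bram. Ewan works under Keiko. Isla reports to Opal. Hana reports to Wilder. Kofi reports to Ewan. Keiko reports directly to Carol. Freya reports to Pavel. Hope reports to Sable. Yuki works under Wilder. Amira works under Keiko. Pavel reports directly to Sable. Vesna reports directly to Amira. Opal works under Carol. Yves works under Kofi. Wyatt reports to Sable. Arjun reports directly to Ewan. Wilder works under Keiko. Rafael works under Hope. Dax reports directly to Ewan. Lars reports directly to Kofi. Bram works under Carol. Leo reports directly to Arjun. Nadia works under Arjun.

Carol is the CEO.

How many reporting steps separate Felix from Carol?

3

Chain from Felix up to Carol: Felix → Dana → Bram → Carol. That is 3 steps up, so Felix is 3 levels below Carol.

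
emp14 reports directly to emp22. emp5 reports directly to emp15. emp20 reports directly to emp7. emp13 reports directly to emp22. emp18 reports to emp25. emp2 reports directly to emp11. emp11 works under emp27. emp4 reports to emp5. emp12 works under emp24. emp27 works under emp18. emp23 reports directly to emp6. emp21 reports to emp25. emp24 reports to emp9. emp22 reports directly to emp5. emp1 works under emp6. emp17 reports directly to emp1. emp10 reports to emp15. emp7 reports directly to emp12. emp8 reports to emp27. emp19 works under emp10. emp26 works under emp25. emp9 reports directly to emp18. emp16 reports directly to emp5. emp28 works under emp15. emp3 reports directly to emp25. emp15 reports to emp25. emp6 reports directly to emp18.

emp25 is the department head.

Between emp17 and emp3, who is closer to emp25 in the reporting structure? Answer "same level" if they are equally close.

emp3

emp17 is 4 levels below emp25; emp3 is 1. emp3 is higher.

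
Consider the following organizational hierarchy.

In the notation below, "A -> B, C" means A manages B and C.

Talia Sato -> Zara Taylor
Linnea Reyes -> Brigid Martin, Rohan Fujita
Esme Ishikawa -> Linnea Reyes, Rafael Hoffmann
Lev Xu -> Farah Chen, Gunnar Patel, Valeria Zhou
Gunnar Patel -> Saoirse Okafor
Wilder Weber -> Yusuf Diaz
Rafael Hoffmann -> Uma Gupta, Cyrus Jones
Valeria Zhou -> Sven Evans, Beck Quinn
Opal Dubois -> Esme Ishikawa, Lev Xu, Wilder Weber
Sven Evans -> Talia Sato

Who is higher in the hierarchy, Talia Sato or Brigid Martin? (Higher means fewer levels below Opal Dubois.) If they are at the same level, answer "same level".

Brigid Martin

Talia Sato is 4 levels below Opal Dubois; Brigid Martin is 3. Brigid Martin is higher.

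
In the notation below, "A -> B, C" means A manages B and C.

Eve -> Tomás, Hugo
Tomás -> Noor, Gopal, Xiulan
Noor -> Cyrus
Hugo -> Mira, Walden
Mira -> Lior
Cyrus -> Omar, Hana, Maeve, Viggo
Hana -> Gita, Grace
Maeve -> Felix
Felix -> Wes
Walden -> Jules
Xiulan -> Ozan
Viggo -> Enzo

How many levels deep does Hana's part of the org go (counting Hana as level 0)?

The longest chain under Hana runs Hana → Grace, which is 1 level below Hana.

1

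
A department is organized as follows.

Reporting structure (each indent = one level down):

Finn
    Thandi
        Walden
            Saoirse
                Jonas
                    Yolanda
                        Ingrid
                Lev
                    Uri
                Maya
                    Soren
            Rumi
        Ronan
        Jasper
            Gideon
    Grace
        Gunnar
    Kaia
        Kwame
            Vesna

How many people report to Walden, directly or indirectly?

Walden directly manages Saoirse, Rumi. Under Saoirse: Maya, Soren, Lev, Uri, Jonas, Yolanda, Ingrid (7). Rumi has no reports. So Walden's organization is 2 direct reports plus everyone under them: 8 + 1 = 9.

9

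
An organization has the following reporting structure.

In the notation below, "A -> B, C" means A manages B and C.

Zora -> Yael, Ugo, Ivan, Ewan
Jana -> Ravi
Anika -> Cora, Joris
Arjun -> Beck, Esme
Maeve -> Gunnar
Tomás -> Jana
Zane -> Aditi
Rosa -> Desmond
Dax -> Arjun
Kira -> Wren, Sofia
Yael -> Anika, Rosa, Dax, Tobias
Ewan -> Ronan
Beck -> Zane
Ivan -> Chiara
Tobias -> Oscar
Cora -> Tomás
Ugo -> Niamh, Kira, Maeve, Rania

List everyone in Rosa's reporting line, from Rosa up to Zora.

Rosa -> Yael -> Zora

Rosa reports to Yael. Yael reports to Zora. Zora is at the top.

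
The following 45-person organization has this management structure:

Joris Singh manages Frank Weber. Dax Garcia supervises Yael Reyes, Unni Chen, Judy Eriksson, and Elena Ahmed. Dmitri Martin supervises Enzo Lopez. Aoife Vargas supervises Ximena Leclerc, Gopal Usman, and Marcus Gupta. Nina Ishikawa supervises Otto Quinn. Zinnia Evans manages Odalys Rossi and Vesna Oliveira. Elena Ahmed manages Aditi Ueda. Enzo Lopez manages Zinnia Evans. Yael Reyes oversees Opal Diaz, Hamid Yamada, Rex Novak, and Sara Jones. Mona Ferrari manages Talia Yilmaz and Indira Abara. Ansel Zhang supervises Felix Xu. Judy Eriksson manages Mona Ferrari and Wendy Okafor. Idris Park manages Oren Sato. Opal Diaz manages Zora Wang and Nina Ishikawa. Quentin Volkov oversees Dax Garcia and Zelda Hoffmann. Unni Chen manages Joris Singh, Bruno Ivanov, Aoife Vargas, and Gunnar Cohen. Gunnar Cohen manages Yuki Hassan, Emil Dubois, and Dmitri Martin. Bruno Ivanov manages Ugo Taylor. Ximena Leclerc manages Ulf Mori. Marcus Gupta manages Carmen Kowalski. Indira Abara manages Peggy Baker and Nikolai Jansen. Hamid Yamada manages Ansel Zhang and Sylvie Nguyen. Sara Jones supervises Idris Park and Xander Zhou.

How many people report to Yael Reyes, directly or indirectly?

Yael Reyes directly manages Opal Diaz, Hamid Yamada, Rex Novak, Sara Jones. Under Opal Diaz: Nina Ishikawa, Otto Quinn, Zora Wang (3). Under Hamid Yamada: Sylvie Nguyen, Ansel Zhang, Felix Xu (3). Rex Novak has no reports. Under Sara Jones: Xander Zhou, Idris Park, Oren Sato (3). So Yael Reyes's organization is 4 direct reports plus everyone under them: 4 + 4 + 1 + 4 = 13.

13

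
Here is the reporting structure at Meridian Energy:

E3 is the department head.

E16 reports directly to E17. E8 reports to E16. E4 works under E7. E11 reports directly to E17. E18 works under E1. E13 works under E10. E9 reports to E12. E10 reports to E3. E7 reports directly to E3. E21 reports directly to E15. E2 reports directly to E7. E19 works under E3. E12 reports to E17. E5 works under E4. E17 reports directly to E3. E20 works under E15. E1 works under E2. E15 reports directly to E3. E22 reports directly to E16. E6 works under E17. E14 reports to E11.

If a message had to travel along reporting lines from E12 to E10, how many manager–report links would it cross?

E12 is 2 levels below E3, and E10 is 1 level below E3 (their lowest common manager). The shortest path runs up from E12 to E3 and back down to E10: 2 + 1 = 3 links.

3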